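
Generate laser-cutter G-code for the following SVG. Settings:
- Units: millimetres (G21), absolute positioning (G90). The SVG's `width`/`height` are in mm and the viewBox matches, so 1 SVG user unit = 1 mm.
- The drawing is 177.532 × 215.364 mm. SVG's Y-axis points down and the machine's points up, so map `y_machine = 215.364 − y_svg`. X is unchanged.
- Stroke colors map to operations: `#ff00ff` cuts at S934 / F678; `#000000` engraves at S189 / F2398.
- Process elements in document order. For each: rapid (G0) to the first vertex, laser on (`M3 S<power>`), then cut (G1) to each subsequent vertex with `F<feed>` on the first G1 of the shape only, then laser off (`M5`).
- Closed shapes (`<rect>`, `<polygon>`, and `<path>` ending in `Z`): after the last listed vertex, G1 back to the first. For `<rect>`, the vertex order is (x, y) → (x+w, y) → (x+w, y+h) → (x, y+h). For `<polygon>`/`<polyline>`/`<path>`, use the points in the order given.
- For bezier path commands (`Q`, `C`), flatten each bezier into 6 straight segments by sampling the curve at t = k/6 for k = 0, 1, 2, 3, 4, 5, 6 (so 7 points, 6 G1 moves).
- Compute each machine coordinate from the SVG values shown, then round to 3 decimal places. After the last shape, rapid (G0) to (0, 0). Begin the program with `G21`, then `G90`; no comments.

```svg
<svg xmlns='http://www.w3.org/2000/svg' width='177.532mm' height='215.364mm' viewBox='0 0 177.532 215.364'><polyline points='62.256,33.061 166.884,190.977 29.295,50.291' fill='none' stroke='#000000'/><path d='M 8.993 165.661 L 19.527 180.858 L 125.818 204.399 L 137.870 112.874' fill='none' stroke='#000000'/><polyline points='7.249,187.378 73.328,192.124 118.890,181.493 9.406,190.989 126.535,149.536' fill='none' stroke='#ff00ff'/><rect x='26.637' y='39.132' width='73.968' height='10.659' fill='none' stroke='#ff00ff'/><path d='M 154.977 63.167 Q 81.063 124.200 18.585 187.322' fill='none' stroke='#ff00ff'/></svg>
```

viewBox `0 0 177.532 215.364` with mm width/height → 1 unit = 1 mm. Flip: y_m = 215.364 − y_svg.

**Shape 1** — `<polyline>` open polyline, stroke `#000000` → engrave (S189, F2398). Machine vertices: (62.256,182.303) → (166.884,24.387) → (29.295,165.073). Open path.

**Shape 2** — `<path>` open polyline, stroke `#000000` → engrave (S189, F2398). Machine vertices: (8.993,49.703) → (19.527,34.506) → (125.818,10.965) → (137.870,102.490). Open path.

**Shape 3** — `<polyline>` open polyline, stroke `#ff00ff` → cut (S934, F678). Machine vertices: (7.249,27.986) → (73.328,23.240) → (118.890,33.871) → (9.406,24.375) → (126.535,65.828). Open path.

**Shape 4** — `<rect>` rectangle, stroke `#ff00ff` → cut (S934, F678). Machine vertices: (26.637,176.232) → (100.605,176.232) → (100.605,165.573) → (26.637,165.573) → (26.637,176.232). Closed: final G1 returns to the first vertex.

**Shape 5** — `<path>` quadratic bezier, stroke `#ff00ff` → cut (S934, F678). Control points (SVG): P0=(154.977,63.167), P1=(81.063,124.200), P2=(18.585,187.322); sampled at t=k/6. Machine vertices: (154.977,152.197) → (130.657,131.795) → (106.972,111.276) → (83.922,90.642) → (61.508,69.891) → (39.729,49.025) → (18.585,28.042). Open path.

G21
G90
G0 X62.256 Y182.303
M3 S189
G1 X166.884 Y24.387 F2398
G1 X29.295 Y165.073
M5
G0 X8.993 Y49.703
M3 S189
G1 X19.527 Y34.506 F2398
G1 X125.818 Y10.965
G1 X137.870 Y102.490
M5
G0 X7.249 Y27.986
M3 S934
G1 X73.328 Y23.240 F678
G1 X118.890 Y33.871
G1 X9.406 Y24.375
G1 X126.535 Y65.828
M5
G0 X26.637 Y176.232
M3 S934
G1 X100.605 Y176.232 F678
G1 X100.605 Y165.573
G1 X26.637 Y165.573
G1 X26.637 Y176.232
M5
G0 X154.977 Y152.197
M3 S934
G1 X130.657 Y131.795 F678
G1 X106.972 Y111.276
G1 X83.922 Y90.642
G1 X61.508 Y69.891
G1 X39.729 Y49.025
G1 X18.585 Y28.042
M5
G0 X0.000 Y0.000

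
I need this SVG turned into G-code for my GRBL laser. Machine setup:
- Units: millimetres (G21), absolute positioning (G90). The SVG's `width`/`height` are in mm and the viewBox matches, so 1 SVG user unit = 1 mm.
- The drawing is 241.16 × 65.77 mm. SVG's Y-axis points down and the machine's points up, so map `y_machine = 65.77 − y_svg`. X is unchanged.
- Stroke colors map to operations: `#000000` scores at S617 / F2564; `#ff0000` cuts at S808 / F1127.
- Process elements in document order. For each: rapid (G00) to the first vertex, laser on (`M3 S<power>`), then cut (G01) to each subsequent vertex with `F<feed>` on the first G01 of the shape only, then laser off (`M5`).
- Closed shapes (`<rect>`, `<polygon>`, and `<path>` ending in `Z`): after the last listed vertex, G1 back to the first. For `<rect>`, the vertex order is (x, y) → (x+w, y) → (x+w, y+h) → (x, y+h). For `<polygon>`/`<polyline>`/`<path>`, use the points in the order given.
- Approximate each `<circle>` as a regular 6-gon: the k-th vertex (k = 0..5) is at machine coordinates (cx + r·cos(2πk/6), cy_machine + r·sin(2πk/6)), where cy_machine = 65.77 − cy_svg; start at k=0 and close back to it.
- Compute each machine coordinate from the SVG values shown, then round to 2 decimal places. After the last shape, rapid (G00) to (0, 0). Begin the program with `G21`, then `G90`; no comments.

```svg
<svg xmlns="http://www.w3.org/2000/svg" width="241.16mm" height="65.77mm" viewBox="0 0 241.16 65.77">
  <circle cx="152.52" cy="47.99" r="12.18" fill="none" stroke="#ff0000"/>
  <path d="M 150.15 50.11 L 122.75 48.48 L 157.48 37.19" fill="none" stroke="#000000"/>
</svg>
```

1 u = 1 mm; y_m = 65.77 − y.

[1] `<circle>` circle, #ff0000→cut S808 F1127: (164.70,17.78) → (158.61,28.33) → (146.43,28.33) → (140.34,17.78) → (146.43,7.23) → (158.61,7.23) → (164.70,17.78) (closed)

[2] `<path>` open polyline, #000000→score S617 F2564: (150.15,15.66) → (122.75,17.29) → (157.48,28.58)

G21
G90
G00 X164.70 Y17.78
M3 S808
G01 X158.61 Y28.33 F1127
G01 X146.43 Y28.33
G01 X140.34 Y17.78
G01 X146.43 Y7.23
G01 X158.61 Y7.23
G01 X164.70 Y17.78
M5
G00 X150.15 Y15.66
M3 S617
G01 X122.75 Y17.29 F2564
G01 X157.48 Y28.58
M5
G00 X0.00 Y0.00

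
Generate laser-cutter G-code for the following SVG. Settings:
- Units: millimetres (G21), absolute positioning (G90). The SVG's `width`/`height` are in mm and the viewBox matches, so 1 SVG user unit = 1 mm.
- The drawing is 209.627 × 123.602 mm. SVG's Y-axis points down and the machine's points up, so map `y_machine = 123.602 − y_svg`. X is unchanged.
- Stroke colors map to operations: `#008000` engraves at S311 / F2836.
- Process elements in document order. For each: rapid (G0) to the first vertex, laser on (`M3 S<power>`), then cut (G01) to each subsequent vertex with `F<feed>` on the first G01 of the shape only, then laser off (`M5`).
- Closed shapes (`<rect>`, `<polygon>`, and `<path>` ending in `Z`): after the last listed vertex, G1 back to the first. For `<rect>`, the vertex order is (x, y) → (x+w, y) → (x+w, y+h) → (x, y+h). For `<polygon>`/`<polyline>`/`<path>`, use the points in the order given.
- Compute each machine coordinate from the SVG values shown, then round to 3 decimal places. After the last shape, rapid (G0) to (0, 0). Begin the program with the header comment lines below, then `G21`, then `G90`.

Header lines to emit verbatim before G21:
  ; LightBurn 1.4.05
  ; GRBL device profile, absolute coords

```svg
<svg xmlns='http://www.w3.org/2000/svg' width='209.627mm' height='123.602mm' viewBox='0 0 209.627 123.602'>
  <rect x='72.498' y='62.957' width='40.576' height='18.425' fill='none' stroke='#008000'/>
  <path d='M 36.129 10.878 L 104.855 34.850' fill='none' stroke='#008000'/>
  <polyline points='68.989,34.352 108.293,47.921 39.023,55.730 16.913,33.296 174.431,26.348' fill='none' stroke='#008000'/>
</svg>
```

viewBox `0 0 209.627 123.602` with mm width/height → 1 unit = 1 mm. Flip: y_m = 123.602 − y_svg.

**Shape 1** — `<rect>` rectangle, stroke `#008000` → engrave (S311, F2836). Machine vertices: (72.498,60.645) → (113.074,60.645) → (113.074,42.220) → (72.498,42.220) → (72.498,60.645). Closed: final G1 returns to the first vertex.

**Shape 2** — `<path>` line segment, stroke `#008000` → engrave (S311, F2836). Machine vertices: (36.129,112.724) → (104.855,88.752). Open path.

**Shape 3** — `<polyline>` open polyline, stroke `#008000` → engrave (S311, F2836). Machine vertices: (68.989,89.250) → (108.293,75.681) → (39.023,67.872) → (16.913,90.306) → (174.431,97.254). Open path.

; LightBurn 1.4.05
; GRBL device profile, absolute coords
G21
G90
G0 X72.498 Y60.645
M3 S311
G01 X113.074 Y60.645 F2836
G01 X113.074 Y42.220
G01 X72.498 Y42.220
G01 X72.498 Y60.645
M5
G0 X36.129 Y112.724
M3 S311
G01 X104.855 Y88.752 F2836
M5
G0 X68.989 Y89.250
M3 S311
G01 X108.293 Y75.681 F2836
G01 X39.023 Y67.872
G01 X16.913 Y90.306
G01 X174.431 Y97.254
M5
G0 X0.000 Y0.000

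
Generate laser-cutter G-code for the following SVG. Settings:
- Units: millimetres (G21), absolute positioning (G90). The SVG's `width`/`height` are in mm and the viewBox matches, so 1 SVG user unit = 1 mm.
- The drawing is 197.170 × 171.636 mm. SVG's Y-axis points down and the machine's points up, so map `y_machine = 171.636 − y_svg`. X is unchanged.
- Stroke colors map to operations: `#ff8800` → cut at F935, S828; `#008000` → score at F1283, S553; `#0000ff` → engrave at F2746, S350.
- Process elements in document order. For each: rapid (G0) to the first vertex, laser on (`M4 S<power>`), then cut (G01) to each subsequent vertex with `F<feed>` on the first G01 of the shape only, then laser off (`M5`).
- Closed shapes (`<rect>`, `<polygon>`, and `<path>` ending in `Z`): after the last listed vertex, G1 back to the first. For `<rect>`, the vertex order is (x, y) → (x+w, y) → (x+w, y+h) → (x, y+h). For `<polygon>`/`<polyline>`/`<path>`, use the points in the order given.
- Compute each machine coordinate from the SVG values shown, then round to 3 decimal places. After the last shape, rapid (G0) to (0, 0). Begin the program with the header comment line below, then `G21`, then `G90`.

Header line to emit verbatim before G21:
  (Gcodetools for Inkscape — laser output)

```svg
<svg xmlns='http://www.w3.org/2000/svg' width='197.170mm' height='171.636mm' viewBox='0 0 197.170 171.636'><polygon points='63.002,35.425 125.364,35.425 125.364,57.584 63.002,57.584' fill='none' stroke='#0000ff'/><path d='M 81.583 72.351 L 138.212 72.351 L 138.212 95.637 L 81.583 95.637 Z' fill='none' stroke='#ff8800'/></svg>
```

(Gcodetools for Inkscape — laser output)
G21
G90
G0 X63.002 Y136.211
M4 S350
G01 X125.364 Y136.211 F2746
G01 X125.364 Y114.052
G01 X63.002 Y114.052
G01 X63.002 Y136.211
M5
G0 X81.583 Y99.285
M4 S828
G01 X138.212 Y99.285 F935
G01 X138.212 Y75.999
G01 X81.583 Y75.999
G01 X81.583 Y99.285
M5
G0 X0.000 Y0.000

Since the viewBox matches the mm dimensions, user units are millimetres directly. The only transform is the Y-flip y_m = 171.636 − y_svg.

Shape 1 is a rectangle drawn with `<polygon>`. Its stroke #0000ff means engrave at S350, F2746. After flipping Y the toolpath is (63.002,136.211) → (125.364,136.211) → (125.364,114.052) → (63.002,114.052) → (63.002,136.211), returning to the start.

Shape 2 is a rectangle drawn with `<path>`. Its stroke #ff8800 means cut at S828, F935. After flipping Y the toolpath is (81.583,99.285) → (138.212,99.285) → (138.212,75.999) → (81.583,75.999) → (81.583,99.285), returning to the start.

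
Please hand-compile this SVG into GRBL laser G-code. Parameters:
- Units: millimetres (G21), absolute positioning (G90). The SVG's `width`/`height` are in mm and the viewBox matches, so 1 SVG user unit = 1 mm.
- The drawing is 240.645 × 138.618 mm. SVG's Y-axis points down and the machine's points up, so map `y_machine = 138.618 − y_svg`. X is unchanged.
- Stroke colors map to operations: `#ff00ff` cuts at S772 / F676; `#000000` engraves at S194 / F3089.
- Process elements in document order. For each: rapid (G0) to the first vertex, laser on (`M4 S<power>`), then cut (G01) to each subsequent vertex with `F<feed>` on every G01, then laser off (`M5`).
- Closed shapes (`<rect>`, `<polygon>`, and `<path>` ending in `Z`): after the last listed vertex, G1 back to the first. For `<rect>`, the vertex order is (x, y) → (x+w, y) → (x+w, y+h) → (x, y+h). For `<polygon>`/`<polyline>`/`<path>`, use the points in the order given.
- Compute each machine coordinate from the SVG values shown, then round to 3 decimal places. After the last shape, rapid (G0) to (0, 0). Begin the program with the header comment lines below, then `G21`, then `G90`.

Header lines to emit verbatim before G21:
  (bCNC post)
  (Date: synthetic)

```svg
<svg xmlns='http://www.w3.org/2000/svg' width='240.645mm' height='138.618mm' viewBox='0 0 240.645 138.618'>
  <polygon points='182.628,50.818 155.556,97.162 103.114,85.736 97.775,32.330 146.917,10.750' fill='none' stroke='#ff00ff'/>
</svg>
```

(bCNC post)
(Date: synthetic)
G21
G90
G0 X182.628 Y87.800
M4 S772
G01 X155.556 Y41.456 F676
G01 X103.114 Y52.882 F676
G01 X97.775 Y106.288 F676
G01 X146.917 Y127.868 F676
G01 X182.628 Y87.800 F676
M5
G0 X0.000 Y0.000

Since the viewBox matches the mm dimensions, user units are millimetres directly. The only transform is the Y-flip y_m = 138.618 − y_svg.

Shape 1 is a regular polygon drawn with `<polygon>`. Its stroke #ff00ff means cut at S772, F676. After flipping Y the toolpath is (182.628,87.800) → (155.556,41.456) → (103.114,52.882) → (97.775,106.288) → (146.917,127.868) → (182.628,87.800), returning to the start.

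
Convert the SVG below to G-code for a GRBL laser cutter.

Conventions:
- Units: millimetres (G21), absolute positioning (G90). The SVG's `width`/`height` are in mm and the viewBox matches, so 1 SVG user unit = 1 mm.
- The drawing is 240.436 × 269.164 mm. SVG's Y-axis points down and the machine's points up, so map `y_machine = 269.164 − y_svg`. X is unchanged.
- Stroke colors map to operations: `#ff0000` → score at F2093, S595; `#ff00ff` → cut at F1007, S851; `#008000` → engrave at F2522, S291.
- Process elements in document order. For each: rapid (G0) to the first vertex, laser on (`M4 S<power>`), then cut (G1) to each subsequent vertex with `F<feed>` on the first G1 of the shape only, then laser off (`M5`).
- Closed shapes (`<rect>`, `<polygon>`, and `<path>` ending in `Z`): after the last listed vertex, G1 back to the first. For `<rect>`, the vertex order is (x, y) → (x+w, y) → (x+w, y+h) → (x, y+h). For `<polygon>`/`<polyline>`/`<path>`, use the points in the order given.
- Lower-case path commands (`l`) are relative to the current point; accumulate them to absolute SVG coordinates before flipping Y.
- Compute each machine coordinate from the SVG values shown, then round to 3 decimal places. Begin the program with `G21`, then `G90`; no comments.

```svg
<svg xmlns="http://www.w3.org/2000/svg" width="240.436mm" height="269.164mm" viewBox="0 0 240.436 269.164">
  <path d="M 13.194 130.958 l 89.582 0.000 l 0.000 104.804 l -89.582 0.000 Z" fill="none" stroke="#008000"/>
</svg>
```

Since the viewBox matches the mm dimensions, user units are millimetres directly. The only transform is the Y-flip y_m = 269.164 − y_svg.

Shape 1 is a rectangle drawn with `<path>`. Its stroke #008000 means engrave at S291, F2522. After flipping Y the toolpath is (13.194,138.206) → (102.776,138.206) → (102.776,33.402) → (13.194,33.402) → (13.194,138.206), returning to the start.

G21
G90
G0 X13.194 Y138.206
M4 S291
G1 X102.776 Y138.206 F2522
G1 X102.776 Y33.402
G1 X13.194 Y33.402
G1 X13.194 Y138.206
M5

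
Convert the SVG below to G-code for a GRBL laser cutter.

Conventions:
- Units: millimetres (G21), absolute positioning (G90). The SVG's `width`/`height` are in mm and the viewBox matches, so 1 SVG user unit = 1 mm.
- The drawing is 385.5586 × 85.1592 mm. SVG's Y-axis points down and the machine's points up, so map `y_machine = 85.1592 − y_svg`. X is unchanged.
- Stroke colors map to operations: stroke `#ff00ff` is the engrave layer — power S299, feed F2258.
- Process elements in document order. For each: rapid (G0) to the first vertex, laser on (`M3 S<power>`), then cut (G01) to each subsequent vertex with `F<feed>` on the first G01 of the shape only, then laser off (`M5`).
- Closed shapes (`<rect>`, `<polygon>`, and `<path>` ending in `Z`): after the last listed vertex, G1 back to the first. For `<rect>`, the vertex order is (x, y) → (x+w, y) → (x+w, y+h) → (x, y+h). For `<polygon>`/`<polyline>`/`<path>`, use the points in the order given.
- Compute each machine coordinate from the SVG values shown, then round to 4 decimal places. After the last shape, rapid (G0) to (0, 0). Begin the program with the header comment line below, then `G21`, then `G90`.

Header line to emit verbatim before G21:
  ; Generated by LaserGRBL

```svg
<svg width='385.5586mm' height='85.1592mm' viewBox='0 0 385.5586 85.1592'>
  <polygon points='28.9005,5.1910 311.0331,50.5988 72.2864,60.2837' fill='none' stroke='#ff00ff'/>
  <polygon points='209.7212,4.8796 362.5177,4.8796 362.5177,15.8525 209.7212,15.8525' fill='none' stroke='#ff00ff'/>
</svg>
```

; Generated by LaserGRBL
G21
G90
G0 X28.9005 Y79.9682
M3 S299
G01 X311.0331 Y34.5604 F2258
G01 X72.2864 Y24.8755
G01 X28.9005 Y79.9682
M5
G0 X209.7212 Y80.2796
M3 S299
G01 X362.5177 Y80.2796 F2258
G01 X362.5177 Y69.3067
G01 X209.7212 Y69.3067
G01 X209.7212 Y80.2796
M5
G0 X0.0000 Y0.0000

Since the viewBox matches the mm dimensions, user units are millimetres directly. The only transform is the Y-flip y_m = 85.1592 − y_svg.

Shape 1 is a closed polygon drawn with `<polygon>`. Its stroke #ff00ff means engrave at S299, F2258. After flipping Y the toolpath is (28.9005,79.9682) → (311.0331,34.5604) → (72.2864,24.8755) → (28.9005,79.9682), returning to the start.

Shape 2 is a rectangle drawn with `<polygon>`. Its stroke #ff00ff means engrave at S299, F2258. After flipping Y the toolpath is (209.7212,80.2796) → (362.5177,80.2796) → (362.5177,69.3067) → (209.7212,69.3067) → (209.7212,80.2796), returning to the start.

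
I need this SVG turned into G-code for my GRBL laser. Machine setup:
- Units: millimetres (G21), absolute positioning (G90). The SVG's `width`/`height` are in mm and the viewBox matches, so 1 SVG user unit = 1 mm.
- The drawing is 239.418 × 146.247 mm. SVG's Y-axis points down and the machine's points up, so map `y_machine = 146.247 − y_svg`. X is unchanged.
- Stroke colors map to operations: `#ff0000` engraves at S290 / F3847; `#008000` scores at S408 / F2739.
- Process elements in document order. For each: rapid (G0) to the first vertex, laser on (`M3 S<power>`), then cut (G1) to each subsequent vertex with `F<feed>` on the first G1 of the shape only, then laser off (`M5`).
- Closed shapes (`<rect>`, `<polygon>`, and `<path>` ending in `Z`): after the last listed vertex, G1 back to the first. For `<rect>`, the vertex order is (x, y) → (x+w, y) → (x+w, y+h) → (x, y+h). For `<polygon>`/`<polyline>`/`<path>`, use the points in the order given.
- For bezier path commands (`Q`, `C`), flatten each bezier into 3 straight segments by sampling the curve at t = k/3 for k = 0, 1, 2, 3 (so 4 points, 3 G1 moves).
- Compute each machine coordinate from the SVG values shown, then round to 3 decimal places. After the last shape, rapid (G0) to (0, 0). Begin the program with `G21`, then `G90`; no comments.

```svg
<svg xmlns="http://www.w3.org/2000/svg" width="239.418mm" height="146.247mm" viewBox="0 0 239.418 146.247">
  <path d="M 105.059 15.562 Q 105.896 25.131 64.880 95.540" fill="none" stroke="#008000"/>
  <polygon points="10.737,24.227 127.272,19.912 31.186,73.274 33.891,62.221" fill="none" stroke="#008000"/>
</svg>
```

G21
G90
G0 X105.059 Y130.685
M3 S408
G1 X100.967 Y117.546 F2739
G1 X87.574 Y90.886
G1 X64.880 Y50.707
M5
G0 X10.737 Y122.020
M3 S408
G1 X127.272 Y126.335 F2739
G1 X31.186 Y72.973
G1 X33.891 Y84.026
G1 X10.737 Y122.020
M5
G0 X0.000 Y0.000

1 u = 1 mm; y_m = 146.247 − y.

[1] `<path>` quadratic bezier, #008000→score S408 F2739: (105.059,130.685) → (100.967,117.546) → (87.574,90.886) → (64.880,50.707)

[2] `<polygon>` closed polygon, #008000→score S408 F2739: (10.737,122.020) → (127.272,126.335) → (31.186,72.973) → (33.891,84.026) → (10.737,122.020) (closed)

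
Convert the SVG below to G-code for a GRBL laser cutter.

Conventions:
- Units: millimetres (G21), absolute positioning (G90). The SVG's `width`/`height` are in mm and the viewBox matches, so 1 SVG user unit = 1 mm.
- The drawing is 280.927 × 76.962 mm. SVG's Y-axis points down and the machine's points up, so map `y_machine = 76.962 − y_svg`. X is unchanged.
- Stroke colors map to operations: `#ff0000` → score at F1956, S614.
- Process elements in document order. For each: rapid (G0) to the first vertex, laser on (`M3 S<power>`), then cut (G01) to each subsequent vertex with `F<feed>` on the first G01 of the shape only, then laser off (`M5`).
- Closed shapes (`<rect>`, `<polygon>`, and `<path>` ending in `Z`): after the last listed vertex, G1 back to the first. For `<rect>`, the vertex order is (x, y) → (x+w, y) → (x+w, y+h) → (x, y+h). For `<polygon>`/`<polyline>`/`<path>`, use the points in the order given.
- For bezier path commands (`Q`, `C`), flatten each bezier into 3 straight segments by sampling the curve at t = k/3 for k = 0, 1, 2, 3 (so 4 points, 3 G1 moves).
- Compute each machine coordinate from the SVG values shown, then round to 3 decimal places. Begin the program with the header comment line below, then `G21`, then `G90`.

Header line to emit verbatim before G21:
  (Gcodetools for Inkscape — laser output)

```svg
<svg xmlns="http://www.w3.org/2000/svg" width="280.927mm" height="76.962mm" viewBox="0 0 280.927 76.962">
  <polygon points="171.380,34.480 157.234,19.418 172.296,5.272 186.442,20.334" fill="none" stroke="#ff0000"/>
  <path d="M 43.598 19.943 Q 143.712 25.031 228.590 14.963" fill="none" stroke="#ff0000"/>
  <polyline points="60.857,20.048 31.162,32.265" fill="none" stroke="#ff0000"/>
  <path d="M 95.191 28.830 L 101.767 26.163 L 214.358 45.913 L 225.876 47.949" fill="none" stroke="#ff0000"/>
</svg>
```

Since the viewBox matches the mm dimensions, user units are millimetres directly. The only transform is the Y-flip y_m = 76.962 − y_svg.

Shape 1 is a regular polygon drawn with `<polygon>`. Its stroke #ff0000 means score at S614, F1956. After flipping Y the toolpath is (171.380,42.482) → (157.234,57.544) → (172.296,71.690) → (186.442,56.628) → (171.380,42.482), returning to the start.

Shape 2 is a quadratic bezier drawn with `<path>`. Its stroke #ff0000 means score at S614, F1956. After flipping Y the toolpath is (43.598,57.019) → (108.648,55.311) → (170.312,56.971) → (228.590,61.999).

Shape 3 is a line segment drawn with `<polyline>`. Its stroke #ff0000 means score at S614, F1956. After flipping Y the toolpath is (60.857,56.914) → (31.162,44.697).

Shape 4 is a open polyline drawn with `<path>`. Its stroke #ff0000 means score at S614, F1956. After flipping Y the toolpath is (95.191,48.132) → (101.767,50.799) → (214.358,31.049) → (225.876,29.013).

(Gcodetools for Inkscape — laser output)
G21
G90
G0 X171.380 Y42.482
M3 S614
G01 X157.234 Y57.544 F1956
G01 X172.296 Y71.690
G01 X186.442 Y56.628
G01 X171.380 Y42.482
M5
G0 X43.598 Y57.019
M3 S614
G01 X108.648 Y55.311 F1956
G01 X170.312 Y56.971
G01 X228.590 Y61.999
M5
G0 X60.857 Y56.914
M3 S614
G01 X31.162 Y44.697 F1956
M5
G0 X95.191 Y48.132
M3 S614
G01 X101.767 Y50.799 F1956
G01 X214.358 Y31.049
G01 X225.876 Y29.013
M5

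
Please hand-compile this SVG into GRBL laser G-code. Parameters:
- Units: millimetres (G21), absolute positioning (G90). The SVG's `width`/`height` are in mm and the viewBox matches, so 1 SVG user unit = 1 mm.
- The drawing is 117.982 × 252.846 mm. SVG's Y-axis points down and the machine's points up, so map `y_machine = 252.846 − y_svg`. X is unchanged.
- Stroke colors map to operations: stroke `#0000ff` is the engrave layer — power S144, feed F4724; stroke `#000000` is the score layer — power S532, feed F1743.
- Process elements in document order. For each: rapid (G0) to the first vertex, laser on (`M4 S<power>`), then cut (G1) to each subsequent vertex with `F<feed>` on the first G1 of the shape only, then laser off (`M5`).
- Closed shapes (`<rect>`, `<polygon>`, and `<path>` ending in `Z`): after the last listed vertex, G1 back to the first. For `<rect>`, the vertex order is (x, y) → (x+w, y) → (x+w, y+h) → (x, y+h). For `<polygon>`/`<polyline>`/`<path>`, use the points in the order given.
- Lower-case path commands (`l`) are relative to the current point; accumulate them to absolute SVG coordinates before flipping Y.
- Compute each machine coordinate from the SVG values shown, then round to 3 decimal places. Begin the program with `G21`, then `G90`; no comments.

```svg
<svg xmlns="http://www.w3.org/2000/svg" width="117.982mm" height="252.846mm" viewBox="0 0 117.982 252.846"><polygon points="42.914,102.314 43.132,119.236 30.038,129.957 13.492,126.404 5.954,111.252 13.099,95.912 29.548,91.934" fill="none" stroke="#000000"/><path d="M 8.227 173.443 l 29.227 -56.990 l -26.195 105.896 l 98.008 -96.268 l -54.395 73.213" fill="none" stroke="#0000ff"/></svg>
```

viewBox `0 0 117.982 252.846` with mm width/height → 1 unit = 1 mm. Flip: y_m = 252.846 − y_svg.

**Shape 1** — `<polygon>` regular polygon, stroke `#000000` → score (S532, F1743). Machine vertices: (42.914,150.532) → (43.132,133.610) → (30.038,122.889) → (13.492,126.442) → (5.954,141.594) → (13.099,156.934) → (29.548,160.912) → (42.914,150.532). Closed: final G1 returns to the first vertex.

**Shape 2** — `<path>` open polyline, stroke `#0000ff` → engrave (S144, F4724). Machine vertices: (8.227,79.403) → (37.454,136.393) → (11.259,30.497) → (109.267,126.765) → (54.872,53.552). Open path.

G21
G90
G0 X42.914 Y150.532
M4 S532
G1 X43.132 Y133.610 F1743
G1 X30.038 Y122.889
G1 X13.492 Y126.442
G1 X5.954 Y141.594
G1 X13.099 Y156.934
G1 X29.548 Y160.912
G1 X42.914 Y150.532
M5
G0 X8.227 Y79.403
M4 S144
G1 X37.454 Y136.393 F4724
G1 X11.259 Y30.497
G1 X109.267 Y126.765
G1 X54.872 Y53.552
M5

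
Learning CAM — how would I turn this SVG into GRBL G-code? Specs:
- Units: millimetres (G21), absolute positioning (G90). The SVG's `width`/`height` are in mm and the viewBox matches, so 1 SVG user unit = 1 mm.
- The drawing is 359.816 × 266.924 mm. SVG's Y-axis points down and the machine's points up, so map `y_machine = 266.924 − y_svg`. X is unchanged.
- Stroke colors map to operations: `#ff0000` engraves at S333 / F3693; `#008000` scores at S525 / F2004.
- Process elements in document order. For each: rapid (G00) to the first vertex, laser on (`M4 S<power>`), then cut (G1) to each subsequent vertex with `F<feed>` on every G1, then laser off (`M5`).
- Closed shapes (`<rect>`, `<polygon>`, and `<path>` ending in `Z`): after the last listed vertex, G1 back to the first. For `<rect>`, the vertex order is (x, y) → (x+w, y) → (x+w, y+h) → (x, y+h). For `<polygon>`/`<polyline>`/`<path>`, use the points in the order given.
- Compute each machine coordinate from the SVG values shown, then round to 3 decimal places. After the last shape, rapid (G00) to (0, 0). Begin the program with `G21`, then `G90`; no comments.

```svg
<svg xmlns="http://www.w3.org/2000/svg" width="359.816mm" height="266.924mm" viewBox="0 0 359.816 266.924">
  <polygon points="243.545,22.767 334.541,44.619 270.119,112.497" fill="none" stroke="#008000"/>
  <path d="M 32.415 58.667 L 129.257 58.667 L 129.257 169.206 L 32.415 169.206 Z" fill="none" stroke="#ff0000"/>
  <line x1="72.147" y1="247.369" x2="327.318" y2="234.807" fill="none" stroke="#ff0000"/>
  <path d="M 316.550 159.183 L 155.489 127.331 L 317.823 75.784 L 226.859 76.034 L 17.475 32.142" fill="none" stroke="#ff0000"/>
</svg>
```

viewBox `0 0 359.816 266.924` with mm width/height → 1 unit = 1 mm. Flip: y_m = 266.924 − y_svg.

**Shape 1** — `<polygon>` regular polygon, stroke `#008000` → score (S525, F2004). Machine vertices: (243.545,244.157) → (334.541,222.305) → (270.119,154.427) → (243.545,244.157). Closed: final G1 returns to the first vertex.

**Shape 2** — `<path>` rectangle, stroke `#ff0000` → engrave (S333, F3693). Machine vertices: (32.415,208.257) → (129.257,208.257) → (129.257,97.718) → (32.415,97.718) → (32.415,208.257). Closed: final G1 returns to the first vertex.

**Shape 3** — `<line>` line segment, stroke `#ff0000` → engrave (S333, F3693). Machine vertices: (72.147,19.555) → (327.318,32.117). Open path.

**Shape 4** — `<path>` open polyline, stroke `#ff0000` → engrave (S333, F3693). Machine vertices: (316.550,107.741) → (155.489,139.593) → (317.823,191.140) → (226.859,190.890) → (17.475,234.782). Open path.

G21
G90
G00 X243.545 Y244.157
M4 S525
G1 X334.541 Y222.305 F2004
G1 X270.119 Y154.427 F2004
G1 X243.545 Y244.157 F2004
M5
G00 X32.415 Y208.257
M4 S333
G1 X129.257 Y208.257 F3693
G1 X129.257 Y97.718 F3693
G1 X32.415 Y97.718 F3693
G1 X32.415 Y208.257 F3693
M5
G00 X72.147 Y19.555
M4 S333
G1 X327.318 Y32.117 F3693
M5
G00 X316.550 Y107.741
M4 S333
G1 X155.489 Y139.593 F3693
G1 X317.823 Y191.140 F3693
G1 X226.859 Y190.890 F3693
G1 X17.475 Y234.782 F3693
M5
G00 X0.000 Y0.000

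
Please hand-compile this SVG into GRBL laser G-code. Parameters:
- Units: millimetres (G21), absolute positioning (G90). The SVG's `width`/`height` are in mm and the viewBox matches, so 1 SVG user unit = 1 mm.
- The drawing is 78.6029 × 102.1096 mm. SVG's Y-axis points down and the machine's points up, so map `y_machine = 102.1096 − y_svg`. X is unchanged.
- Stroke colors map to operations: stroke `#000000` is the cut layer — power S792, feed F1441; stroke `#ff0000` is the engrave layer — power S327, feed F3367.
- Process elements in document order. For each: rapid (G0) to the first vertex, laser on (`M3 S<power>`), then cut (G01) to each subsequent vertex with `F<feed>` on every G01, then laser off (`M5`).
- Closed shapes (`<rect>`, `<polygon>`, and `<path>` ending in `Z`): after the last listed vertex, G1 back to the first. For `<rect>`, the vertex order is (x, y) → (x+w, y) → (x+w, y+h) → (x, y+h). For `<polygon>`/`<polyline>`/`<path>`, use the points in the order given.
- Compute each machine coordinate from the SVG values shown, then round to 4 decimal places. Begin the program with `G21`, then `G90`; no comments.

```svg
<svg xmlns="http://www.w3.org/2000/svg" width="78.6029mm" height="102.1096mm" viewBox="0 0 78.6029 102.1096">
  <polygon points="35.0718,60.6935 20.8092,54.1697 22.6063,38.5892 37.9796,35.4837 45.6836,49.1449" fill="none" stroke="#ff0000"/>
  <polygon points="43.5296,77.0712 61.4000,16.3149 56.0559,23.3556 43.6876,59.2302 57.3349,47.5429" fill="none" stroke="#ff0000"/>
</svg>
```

G21
G90
G0 X35.0718 Y41.4161
M3 S327
G01 X20.8092 Y47.9399 F3367
G01 X22.6063 Y63.5204 F3367
G01 X37.9796 Y66.6259 F3367
G01 X45.6836 Y52.9647 F3367
G01 X35.0718 Y41.4161 F3367
M5
G0 X43.5296 Y25.0384
M3 S327
G01 X61.4000 Y85.7947 F3367
G01 X56.0559 Y78.7540 F3367
G01 X43.6876 Y42.8794 F3367
G01 X57.3349 Y54.5667 F3367
G01 X43.5296 Y25.0384 F3367
M5

Since the viewBox matches the mm dimensions, user units are millimetres directly. The only transform is the Y-flip y_m = 102.1096 − y_svg.

Shape 1 is a regular polygon drawn with `<polygon>`. Its stroke #ff0000 means engrave at S327, F3367. After flipping Y the toolpath is (35.0718,41.4161) → (20.8092,47.9399) → (22.6063,63.5204) → (37.9796,66.6259) → (45.6836,52.9647) → (35.0718,41.4161), returning to the start.

Shape 2 is a closed polygon drawn with `<polygon>`. Its stroke #ff0000 means engrave at S327, F3367. After flipping Y the toolpath is (43.5296,25.0384) → (61.4000,85.7947) → (56.0559,78.7540) → (43.6876,42.8794) → (57.3349,54.5667) → (43.5296,25.0384), returning to the start.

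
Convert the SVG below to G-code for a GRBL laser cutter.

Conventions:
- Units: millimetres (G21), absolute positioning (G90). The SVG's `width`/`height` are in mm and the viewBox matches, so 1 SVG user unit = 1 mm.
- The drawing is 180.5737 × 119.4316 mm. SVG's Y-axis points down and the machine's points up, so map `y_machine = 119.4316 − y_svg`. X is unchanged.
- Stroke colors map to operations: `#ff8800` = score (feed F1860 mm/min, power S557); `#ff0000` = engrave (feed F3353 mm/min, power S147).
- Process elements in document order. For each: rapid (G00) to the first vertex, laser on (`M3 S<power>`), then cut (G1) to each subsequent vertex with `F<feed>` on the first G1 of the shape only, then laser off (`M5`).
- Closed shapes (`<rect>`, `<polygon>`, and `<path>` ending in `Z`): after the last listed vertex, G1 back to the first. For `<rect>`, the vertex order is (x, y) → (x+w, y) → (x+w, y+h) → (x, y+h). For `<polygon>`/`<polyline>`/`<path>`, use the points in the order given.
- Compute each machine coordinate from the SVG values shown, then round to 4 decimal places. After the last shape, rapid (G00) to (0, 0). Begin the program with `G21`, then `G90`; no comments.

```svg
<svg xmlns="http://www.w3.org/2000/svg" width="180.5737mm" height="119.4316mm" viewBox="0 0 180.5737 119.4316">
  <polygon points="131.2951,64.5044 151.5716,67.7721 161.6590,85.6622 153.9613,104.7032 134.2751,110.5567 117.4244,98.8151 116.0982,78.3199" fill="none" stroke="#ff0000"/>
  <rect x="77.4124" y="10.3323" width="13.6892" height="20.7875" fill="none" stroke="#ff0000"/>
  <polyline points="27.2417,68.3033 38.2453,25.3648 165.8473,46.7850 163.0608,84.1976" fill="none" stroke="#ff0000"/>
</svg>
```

G21
G90
G00 X131.2951 Y54.9272
M3 S147
G1 X151.5716 Y51.6595 F3353
G1 X161.6590 Y33.7694
G1 X153.9613 Y14.7284
G1 X134.2751 Y8.8749
G1 X117.4244 Y20.6165
G1 X116.0982 Y41.1117
G1 X131.2951 Y54.9272
M5
G00 X77.4124 Y109.0993
M3 S147
G1 X91.1016 Y109.0993 F3353
G1 X91.1016 Y88.3118
G1 X77.4124 Y88.3118
G1 X77.4124 Y109.0993
M5
G00 X27.2417 Y51.1283
M3 S147
G1 X38.2453 Y94.0668 F3353
G1 X165.8473 Y72.6466
G1 X163.0608 Y35.2340
M5
G00 X0.0000 Y0.0000

1 u = 1 mm; y_m = 119.4316 − y.

[1] `<polygon>` regular polygon, #ff0000→engrave S147 F3353: (131.2951,54.9272) → (151.5716,51.6595) → (161.6590,33.7694) → (153.9613,14.7284) → (134.2751,8.8749) → (117.4244,20.6165) → (116.0982,41.1117) → (131.2951,54.9272) (closed)

[2] `<rect>` rectangle, #ff0000→engrave S147 F3353: (77.4124,109.0993) → (91.1016,109.0993) → (91.1016,88.3118) → (77.4124,88.3118) → (77.4124,109.0993) (closed)

[3] `<polyline>` open polyline, #ff0000→engrave S147 F3353: (27.2417,51.1283) → (38.2453,94.0668) → (165.8473,72.6466) → (163.0608,35.2340)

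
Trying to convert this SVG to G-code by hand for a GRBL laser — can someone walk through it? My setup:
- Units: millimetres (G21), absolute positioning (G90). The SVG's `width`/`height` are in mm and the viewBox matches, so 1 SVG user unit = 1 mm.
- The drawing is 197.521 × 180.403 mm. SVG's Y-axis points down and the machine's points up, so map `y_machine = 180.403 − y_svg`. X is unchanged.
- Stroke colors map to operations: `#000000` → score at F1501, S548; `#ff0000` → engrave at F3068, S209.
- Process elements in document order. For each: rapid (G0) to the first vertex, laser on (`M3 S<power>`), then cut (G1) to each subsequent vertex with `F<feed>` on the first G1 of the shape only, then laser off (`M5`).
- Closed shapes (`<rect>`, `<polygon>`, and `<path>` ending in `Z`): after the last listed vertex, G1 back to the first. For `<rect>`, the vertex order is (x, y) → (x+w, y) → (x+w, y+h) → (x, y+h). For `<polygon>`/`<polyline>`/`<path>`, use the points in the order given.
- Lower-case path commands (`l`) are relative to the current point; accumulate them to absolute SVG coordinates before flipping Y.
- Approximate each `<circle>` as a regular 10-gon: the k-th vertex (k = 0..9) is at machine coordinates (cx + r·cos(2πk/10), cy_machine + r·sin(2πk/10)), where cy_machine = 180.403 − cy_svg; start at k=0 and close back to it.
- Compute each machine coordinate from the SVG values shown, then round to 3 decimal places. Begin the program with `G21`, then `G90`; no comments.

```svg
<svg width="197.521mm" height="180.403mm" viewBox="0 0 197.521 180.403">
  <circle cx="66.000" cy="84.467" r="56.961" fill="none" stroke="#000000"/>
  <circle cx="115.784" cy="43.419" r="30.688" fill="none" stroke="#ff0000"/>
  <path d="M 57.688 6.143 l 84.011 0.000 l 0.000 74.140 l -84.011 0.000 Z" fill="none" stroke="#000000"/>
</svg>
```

1 u = 1 mm; y_m = 180.403 − y.

[1] `<circle>` circle, #000000→score S548 F1501: (122.961,95.936) → (112.082,129.417) → (83.602,150.109) → (48.398,150.109) → (19.918,129.417) → (9.039,95.936) → (19.918,62.455) → (48.398,41.763) → (83.602,41.763) → (112.082,62.455) → (122.961,95.936) (closed)

[2] `<circle>` circle, #ff0000→engrave S209 F3068: (146.472,136.984) → (140.611,155.022) → (125.267,166.170) → (106.301,166.170) → (90.957,155.022) → (85.096,136.984) → (90.957,118.946) → (106.301,107.798) → (125.267,107.798) → (140.611,118.946) → (146.472,136.984) (closed)

[3] `<path>` rectangle, #000000→score S548 F1501: (57.688,174.260) → (141.699,174.260) → (141.699,100.120) → (57.688,100.120) → (57.688,174.260) (closed)

G21
G90
G0 X122.961 Y95.936
M3 S548
G1 X112.082 Y129.417 F1501
G1 X83.602 Y150.109
G1 X48.398 Y150.109
G1 X19.918 Y129.417
G1 X9.039 Y95.936
G1 X19.918 Y62.455
G1 X48.398 Y41.763
G1 X83.602 Y41.763
G1 X112.082 Y62.455
G1 X122.961 Y95.936
M5
G0 X146.472 Y136.984
M3 S209
G1 X140.611 Y155.022 F3068
G1 X125.267 Y166.170
G1 X106.301 Y166.170
G1 X90.957 Y155.022
G1 X85.096 Y136.984
G1 X90.957 Y118.946
G1 X106.301 Y107.798
G1 X125.267 Y107.798
G1 X140.611 Y118.946
G1 X146.472 Y136.984
M5
G0 X57.688 Y174.260
M3 S548
G1 X141.699 Y174.260 F1501
G1 X141.699 Y100.120
G1 X57.688 Y100.120
G1 X57.688 Y174.260
M5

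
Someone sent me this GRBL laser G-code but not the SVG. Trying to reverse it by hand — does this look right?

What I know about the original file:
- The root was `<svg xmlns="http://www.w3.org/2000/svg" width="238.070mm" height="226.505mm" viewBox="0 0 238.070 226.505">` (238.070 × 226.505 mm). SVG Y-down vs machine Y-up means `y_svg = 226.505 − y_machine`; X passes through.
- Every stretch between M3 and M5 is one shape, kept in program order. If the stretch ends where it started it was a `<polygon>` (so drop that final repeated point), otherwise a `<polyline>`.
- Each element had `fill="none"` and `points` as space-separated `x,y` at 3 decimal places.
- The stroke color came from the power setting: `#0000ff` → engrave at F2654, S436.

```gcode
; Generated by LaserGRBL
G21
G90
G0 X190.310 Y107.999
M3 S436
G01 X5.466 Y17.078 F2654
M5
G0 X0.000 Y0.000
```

y_svg = 226.505 − y_m. Every run uses S436, so all elements get stroke `#0000ff` (engrave).

[1] open run; points: 190.310,118.506 5.466,209.427

<svg xmlns="http://www.w3.org/2000/svg" width="238.070mm" height="226.505mm" viewBox="0 0 238.070 226.505">
  <polyline points="190.310,118.506 5.466,209.427" fill="none" stroke="#0000ff"/>
</svg>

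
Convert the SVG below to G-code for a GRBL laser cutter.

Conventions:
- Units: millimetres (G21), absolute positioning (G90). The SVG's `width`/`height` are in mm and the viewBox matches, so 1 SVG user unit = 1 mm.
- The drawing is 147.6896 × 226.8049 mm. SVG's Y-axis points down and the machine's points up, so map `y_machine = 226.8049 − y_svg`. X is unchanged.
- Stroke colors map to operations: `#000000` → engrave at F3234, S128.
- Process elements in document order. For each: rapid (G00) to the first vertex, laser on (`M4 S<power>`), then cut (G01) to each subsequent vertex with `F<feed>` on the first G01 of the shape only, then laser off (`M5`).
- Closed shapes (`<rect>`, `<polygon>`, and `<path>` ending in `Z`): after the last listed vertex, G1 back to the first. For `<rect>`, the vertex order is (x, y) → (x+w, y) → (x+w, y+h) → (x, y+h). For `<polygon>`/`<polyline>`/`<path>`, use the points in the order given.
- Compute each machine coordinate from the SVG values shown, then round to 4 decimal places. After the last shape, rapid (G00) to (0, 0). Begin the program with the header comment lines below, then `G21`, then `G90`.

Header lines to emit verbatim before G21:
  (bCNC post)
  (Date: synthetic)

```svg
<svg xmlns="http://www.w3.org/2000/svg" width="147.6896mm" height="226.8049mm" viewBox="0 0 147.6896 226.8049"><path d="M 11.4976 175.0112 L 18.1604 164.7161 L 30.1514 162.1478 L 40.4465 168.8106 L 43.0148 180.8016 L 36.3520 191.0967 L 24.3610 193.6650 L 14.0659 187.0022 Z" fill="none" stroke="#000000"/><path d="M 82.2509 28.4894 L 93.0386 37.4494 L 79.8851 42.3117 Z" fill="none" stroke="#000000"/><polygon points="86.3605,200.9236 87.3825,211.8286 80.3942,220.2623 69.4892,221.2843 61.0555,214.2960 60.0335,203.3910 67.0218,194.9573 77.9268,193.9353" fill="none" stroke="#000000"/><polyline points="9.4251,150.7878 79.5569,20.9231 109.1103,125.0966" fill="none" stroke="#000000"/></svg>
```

(bCNC post)
(Date: synthetic)
G21
G90
G00 X11.4976 Y51.7937
M4 S128
G01 X18.1604 Y62.0888 F3234
G01 X30.1514 Y64.6571
G01 X40.4465 Y57.9943
G01 X43.0148 Y46.0033
G01 X36.3520 Y35.7082
G01 X24.3610 Y33.1399
G01 X14.0659 Y39.8027
G01 X11.4976 Y51.7937
M5
G00 X82.2509 Y198.3155
M4 S128
G01 X93.0386 Y189.3555 F3234
G01 X79.8851 Y184.4932
G01 X82.2509 Y198.3155
M5
G00 X86.3605 Y25.8813
M4 S128
G01 X87.3825 Y14.9763 F3234
G01 X80.3942 Y6.5426
G01 X69.4892 Y5.5206
G01 X61.0555 Y12.5089
G01 X60.0335 Y23.4139
G01 X67.0218 Y31.8476
G01 X77.9268 Y32.8696
G01 X86.3605 Y25.8813
M5
G00 X9.4251 Y76.0171
M4 S128
G01 X79.5569 Y205.8818 F3234
G01 X109.1103 Y101.7083
M5
G00 X0.0000 Y0.0000

Since the viewBox matches the mm dimensions, user units are millimetres directly. The only transform is the Y-flip y_m = 226.8049 − y_svg.

Shape 1 is a regular polygon drawn with `<path>`. Its stroke #000000 means engrave at S128, F3234. After flipping Y the toolpath is (11.4976,51.7937) → (18.1604,62.0888) → (30.1514,64.6571) → (40.4465,57.9943) → (43.0148,46.0033) → (36.3520,35.7082) → (24.3610,33.1399) → (14.0659,39.8027) → (11.4976,51.7937), returning to the start.

Shape 2 is a regular polygon drawn with `<path>`. Its stroke #000000 means engrave at S128, F3234. After flipping Y the toolpath is (82.2509,198.3155) → (93.0386,189.3555) → (79.8851,184.4932) → (82.2509,198.3155), returning to the start.

Shape 3 is a regular polygon drawn with `<polygon>`. Its stroke #000000 means engrave at S128, F3234. After flipping Y the toolpath is (86.3605,25.8813) → (87.3825,14.9763) → (80.3942,6.5426) → (69.4892,5.5206) → (61.0555,12.5089) → (60.0335,23.4139) → (67.0218,31.8476) → (77.9268,32.8696) → (86.3605,25.8813), returning to the start.

Shape 4 is a open polyline drawn with `<polyline>`. Its stroke #000000 means engrave at S128, F3234. After flipping Y the toolpath is (9.4251,76.0171) → (79.5569,205.8818) → (109.1103,101.7083).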